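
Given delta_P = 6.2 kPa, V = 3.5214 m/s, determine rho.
Formula: V = \sqrt{\frac{2 \Delta P}{\rho}}
Substituting knowns: 3.5214 = √(2·(6.2·1000)/rho)
Solving for rho: rho = 2·(6.2·1000)/3.5214² = 1000 kg/m³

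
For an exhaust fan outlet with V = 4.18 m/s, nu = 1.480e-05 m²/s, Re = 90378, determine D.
Formula: Re = \frac{V D}{\nu}
Substituting knowns: 90378 = 4.18·D/1.480e-05
Solving for D: D = 90378·1.480e-05/4.18 = 0.32 m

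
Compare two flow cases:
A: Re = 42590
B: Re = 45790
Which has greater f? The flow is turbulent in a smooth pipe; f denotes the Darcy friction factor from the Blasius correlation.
f(A) = 0.022, f(B) = 0.0216. Answer: A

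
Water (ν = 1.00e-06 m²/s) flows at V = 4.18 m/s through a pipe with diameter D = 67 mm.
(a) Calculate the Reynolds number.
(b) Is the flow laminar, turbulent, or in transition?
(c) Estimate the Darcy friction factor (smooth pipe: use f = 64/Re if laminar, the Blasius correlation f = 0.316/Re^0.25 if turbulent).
(a) Re = V·D/ν = 4.18·0.067/1.00e-06 = 280060
(b) Flow regime: turbulent (Re > 4000)
(c) Friction factor: f = 0.316/Re^0.25 = 0.316/280060^0.25 = 0.01374 (Blasius is strictly valid for Re ≲ 1e5; used here as the smooth-pipe estimate the problem specifies)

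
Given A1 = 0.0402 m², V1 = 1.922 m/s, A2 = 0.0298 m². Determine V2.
Formula: V_2 = \frac{A_1 V_1}{A_2}
V2 = 0.0402·1.922/0.0298 = 2.593 m/s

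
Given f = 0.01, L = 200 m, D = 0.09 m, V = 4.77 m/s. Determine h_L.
Formula: h_L = f \frac{L}{D} \frac{V^2}{2g}
h_L = 0.01·(200/0.09)·4.77²/(2·9.81) = 25.77 m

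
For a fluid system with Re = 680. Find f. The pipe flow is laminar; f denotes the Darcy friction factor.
Formula: f = \frac{64}{Re}
f = 64/680 = 0.09412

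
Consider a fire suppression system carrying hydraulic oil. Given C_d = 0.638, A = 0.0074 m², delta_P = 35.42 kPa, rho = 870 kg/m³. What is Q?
Formula: Q = C_d A \sqrt{\frac{2 \Delta P}{\rho}}
Q = 0.638·0.0074·√(2·(35.42·1000)/870)·1000 = 42.6 L/s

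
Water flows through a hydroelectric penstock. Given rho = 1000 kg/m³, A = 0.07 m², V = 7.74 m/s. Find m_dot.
Formula: \dot{m} = \rho A V
m_dot = 1000·0.07·7.74 = 541.8 kg/s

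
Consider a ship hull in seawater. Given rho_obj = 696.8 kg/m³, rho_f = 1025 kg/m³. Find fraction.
Formula: f_{sub} = \frac{\rho_{obj}}{\rho_f}
fraction = 696.8/1025 = 0.6798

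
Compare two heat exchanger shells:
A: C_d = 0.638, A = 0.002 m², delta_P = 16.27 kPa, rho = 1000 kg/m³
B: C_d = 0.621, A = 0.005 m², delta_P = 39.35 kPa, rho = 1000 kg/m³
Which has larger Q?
Q(A) = 7.279 L/s, Q(B) = 27.55 L/s. Answer: B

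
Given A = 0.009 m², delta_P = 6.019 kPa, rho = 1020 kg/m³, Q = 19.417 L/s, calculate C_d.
Formula: Q = C_d A \sqrt{\frac{2 \Delta P}{\rho}}
Substituting knowns: 19.417 = C_d·0.009·√(2·(6.019·1000)/1020)·1000
Solving for C_d: C_d = (19.417/1000)/(0.009·√(2·(6.019·1000)/1020)) = 0.628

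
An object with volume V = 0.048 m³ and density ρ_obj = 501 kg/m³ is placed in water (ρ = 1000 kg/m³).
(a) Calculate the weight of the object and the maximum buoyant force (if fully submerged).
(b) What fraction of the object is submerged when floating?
(a) W=rho_obj*g*V=501*9.81*0.048=235.9 N; F_B(max)=rho*g*V=1000*9.81*0.048=470.9 N
(b) Floating fraction=rho_obj/rho=501/1000=0.501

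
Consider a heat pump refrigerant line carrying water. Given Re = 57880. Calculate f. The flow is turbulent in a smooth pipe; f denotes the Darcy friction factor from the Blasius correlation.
Formula: f = \frac{0.316}{Re^{0.25}}
f = 0.316/57880^0.25 = 0.02037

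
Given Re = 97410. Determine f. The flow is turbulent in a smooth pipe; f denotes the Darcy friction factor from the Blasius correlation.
Formula: f = \frac{0.316}{Re^{0.25}}
f = 0.316/97410^0.25 = 0.01789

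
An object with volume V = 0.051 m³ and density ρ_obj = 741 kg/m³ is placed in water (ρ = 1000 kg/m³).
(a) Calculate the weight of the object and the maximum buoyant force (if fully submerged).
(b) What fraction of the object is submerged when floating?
(a) W=rho_obj*g*V=741*9.81*0.051=370.7 N; F_B(max)=rho*g*V=1000*9.81*0.051=500.3 N
(b) Floating fraction=rho_obj/rho=741/1000=0.741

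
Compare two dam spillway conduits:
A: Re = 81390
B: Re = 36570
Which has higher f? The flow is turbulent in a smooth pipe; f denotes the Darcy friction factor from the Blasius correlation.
f(A) = 0.01871, f(B) = 0.02285. Answer: B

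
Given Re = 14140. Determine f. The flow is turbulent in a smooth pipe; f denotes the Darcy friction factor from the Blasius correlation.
Formula: f = \frac{0.316}{Re^{0.25}}
f = 0.316/14140^0.25 = 0.02898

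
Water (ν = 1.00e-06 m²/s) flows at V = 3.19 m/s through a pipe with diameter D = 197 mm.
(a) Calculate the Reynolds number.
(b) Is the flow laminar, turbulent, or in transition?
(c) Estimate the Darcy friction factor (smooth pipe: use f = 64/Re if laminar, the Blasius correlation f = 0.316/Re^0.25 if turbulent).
(a) Re = V·D/ν = 3.19·0.197/1.00e-06 = 628430
(b) Flow regime: turbulent (Re > 4000)
(c) Friction factor: f = 0.316/Re^0.25 = 0.316/628430^0.25 = 0.01122 (Blasius is strictly valid for Re ≲ 1e5; used here as the smooth-pipe estimate the problem specifies)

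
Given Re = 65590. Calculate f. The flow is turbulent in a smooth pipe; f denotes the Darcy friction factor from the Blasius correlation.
Formula: f = \frac{0.316}{Re^{0.25}}
f = 0.316/65590^0.25 = 0.01975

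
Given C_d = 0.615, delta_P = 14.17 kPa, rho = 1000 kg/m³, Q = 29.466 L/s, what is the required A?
Formula: Q = C_d A \sqrt{\frac{2 \Delta P}{\rho}}
Substituting knowns: 29.466 = 0.615·A·√(2·(14.17·1000)/1000)·1000
Solving for A: A = (29.466/1000)/(0.615·√(2·(14.17·1000)/1000)) = 0.009 m²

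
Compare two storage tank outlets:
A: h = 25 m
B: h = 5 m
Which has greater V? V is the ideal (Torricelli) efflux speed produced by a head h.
V(A) = 22.15 m/s, V(B) = 9.905 m/s. Answer: A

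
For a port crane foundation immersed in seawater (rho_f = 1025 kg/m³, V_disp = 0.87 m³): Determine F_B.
Formula: F_B = \rho_f g V_{disp}
F_B = 1025·9.81·0.87 = 8748 N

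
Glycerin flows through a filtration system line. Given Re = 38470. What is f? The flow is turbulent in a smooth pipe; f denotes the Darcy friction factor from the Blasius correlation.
Formula: f = \frac{0.316}{Re^{0.25}}
f = 0.316/38470^0.25 = 0.02256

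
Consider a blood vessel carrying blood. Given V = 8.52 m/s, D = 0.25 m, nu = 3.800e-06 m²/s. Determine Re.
Formula: Re = \frac{V D}{\nu}
Re = 8.52·0.25/3.800e-06 = 560526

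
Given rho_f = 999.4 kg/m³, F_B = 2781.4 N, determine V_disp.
Formula: F_B = \rho_f g V_{disp}
Substituting knowns: 2781.4 = 999.4·9.81·V_disp
Solving for V_disp: V_disp = 2781.4/(999.4·9.81) = 0.2837 m³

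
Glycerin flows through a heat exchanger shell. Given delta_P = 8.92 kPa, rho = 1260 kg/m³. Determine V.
Formula: V = \sqrt{\frac{2 \Delta P}{\rho}}
V = √(2·(8.92·1000)/1260) = 3.763 m/s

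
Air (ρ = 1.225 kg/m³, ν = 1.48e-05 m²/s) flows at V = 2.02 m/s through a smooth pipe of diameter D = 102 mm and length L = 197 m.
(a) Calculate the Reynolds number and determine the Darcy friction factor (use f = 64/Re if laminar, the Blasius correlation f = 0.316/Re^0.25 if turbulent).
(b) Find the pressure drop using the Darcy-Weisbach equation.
(a) Re = V·D/ν = 2.02·0.102/1.48e-05 = 13922 → turbulent (Re > 4000); f = 0.316/Re^0.25 = 0.316/13922^0.25 = 0.029091
(b) Darcy-Weisbach: ΔP = f·(L/D)·½ρV²/1000 = 0.029091·(197/0.102)·½·1.225·2.02²/1000 = 0.1404 kPa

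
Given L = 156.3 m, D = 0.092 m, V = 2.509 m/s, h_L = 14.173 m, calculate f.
Formula: h_L = f \frac{L}{D} \frac{V^2}{2g}
Substituting knowns: 14.173 = f·(156.3/0.092)·2.509²/(2·9.81)
Solving for f: f = 14.173·2·9.81/((156.3/0.092)·2.509²) = 0.026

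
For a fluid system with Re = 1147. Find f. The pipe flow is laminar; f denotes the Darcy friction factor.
Formula: f = \frac{64}{Re}
f = 64/1147 = 0.0558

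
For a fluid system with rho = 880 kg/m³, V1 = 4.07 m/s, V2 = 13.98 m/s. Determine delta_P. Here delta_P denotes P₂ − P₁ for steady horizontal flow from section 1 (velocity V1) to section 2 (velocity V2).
Formula: \Delta P = \frac{1}{2} \rho (V_1^2 - V_2^2)
delta_P = 0.5·880·(4.07² − 13.98²)/1000 = -78.71 kPa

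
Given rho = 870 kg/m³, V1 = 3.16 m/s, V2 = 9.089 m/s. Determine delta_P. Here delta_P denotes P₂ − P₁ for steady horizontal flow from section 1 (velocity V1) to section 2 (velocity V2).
Formula: \Delta P = \frac{1}{2} \rho (V_1^2 - V_2^2)
delta_P = 0.5·870·(3.16² − 9.089²)/1000 = -31.59 kPa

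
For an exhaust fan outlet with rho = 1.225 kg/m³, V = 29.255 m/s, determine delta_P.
Formula: V = \sqrt{\frac{2 \Delta P}{\rho}}
Substituting knowns: 29.255 = √(2·(delta_P·1000)/1.225)
Solving for delta_P: delta_P = 29.255²·1.225/2/1000 = 0.5242 kPa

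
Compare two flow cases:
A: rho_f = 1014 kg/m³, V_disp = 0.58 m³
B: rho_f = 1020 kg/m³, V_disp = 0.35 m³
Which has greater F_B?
F_B(A) = 5769 N, F_B(B) = 3502 N. Answer: A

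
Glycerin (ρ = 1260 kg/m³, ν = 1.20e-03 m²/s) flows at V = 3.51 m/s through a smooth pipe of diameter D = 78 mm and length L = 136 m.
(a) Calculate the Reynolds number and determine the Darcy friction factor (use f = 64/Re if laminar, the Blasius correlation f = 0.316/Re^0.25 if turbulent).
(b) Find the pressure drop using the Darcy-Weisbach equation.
(a) Re = V·D/ν = 3.51·0.078/1.20e-03 = 228.15 → laminar (Re < 2300); f = 64/Re = 64/228.15 = 0.28052
(b) Darcy-Weisbach: ΔP = f·(L/D)·½ρV²/1000 = 0.28052·(136/0.078)·½·1260·3.51²/1000 = 3796 kPa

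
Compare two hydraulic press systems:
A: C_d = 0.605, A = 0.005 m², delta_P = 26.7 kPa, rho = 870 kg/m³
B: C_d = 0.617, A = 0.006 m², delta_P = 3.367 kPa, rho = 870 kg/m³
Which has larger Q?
Q(A) = 23.7 L/s, Q(B) = 10.3 L/s. Answer: A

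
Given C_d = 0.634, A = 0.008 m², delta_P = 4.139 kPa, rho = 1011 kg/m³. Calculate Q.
Formula: Q = C_d A \sqrt{\frac{2 \Delta P}{\rho}}
Q = 0.634·0.008·√(2·(4.139·1000)/1011)·1000 = 14.51 L/s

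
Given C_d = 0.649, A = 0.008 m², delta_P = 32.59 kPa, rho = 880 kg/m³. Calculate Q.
Formula: Q = C_d A \sqrt{\frac{2 \Delta P}{\rho}}
Q = 0.649·0.008·√(2·(32.59·1000)/880)·1000 = 44.68 L/s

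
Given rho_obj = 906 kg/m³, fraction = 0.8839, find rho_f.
Formula: f_{sub} = \frac{\rho_{obj}}{\rho_f}
Substituting knowns: 0.8839 = 906/rho_f
Solving for rho_f: rho_f = 906/0.8839 = 1025 kg/m³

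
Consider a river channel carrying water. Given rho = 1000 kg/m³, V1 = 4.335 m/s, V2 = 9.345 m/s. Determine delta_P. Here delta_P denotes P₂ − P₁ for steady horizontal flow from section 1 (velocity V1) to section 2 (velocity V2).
Formula: \Delta P = \frac{1}{2} \rho (V_1^2 - V_2^2)
delta_P = 0.5·1000·(4.335² − 9.345²)/1000 = -34.27 kPa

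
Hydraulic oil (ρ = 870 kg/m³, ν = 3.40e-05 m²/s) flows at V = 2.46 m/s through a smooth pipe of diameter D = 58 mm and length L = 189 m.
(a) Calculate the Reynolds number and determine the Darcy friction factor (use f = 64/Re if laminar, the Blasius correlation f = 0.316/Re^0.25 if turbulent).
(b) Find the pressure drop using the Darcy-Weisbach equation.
(a) Re = V·D/ν = 2.46·0.058/3.40e-05 = 4196.5 → turbulent (Re > 4000); f = 0.316/Re^0.25 = 0.316/4196.5^0.25 = 0.039261
(b) Darcy-Weisbach: ΔP = f·(L/D)·½ρV²/1000 = 0.039261·(189/0.058)·½·870·2.46²/1000 = 336.8 kPa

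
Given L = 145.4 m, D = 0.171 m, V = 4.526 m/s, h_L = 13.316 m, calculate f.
Formula: h_L = f \frac{L}{D} \frac{V^2}{2g}
Substituting knowns: 13.316 = f·(145.4/0.171)·4.526²/(2·9.81)
Solving for f: f = 13.316·2·9.81/((145.4/0.171)·4.526²) = 0.015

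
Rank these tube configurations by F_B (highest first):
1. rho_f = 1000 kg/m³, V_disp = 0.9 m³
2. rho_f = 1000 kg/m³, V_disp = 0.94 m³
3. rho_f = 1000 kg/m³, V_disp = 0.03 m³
Case 1: F_B = 8829 N
Case 2: F_B = 9221 N
Case 3: F_B = 294.3 N
Ranking (highest first): 2, 1, 3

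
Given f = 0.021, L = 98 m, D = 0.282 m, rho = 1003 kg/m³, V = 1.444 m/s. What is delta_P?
Formula: \Delta P = f \frac{L}{D} \frac{\rho V^2}{2}
delta_P = 0.021·(98/0.282)·0.5·1003·1.444²/1000 = 7.631 kPa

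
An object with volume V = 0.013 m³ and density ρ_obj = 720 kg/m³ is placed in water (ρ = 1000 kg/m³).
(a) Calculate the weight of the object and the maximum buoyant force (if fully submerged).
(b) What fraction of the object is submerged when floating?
(a) W=rho_obj*g*V=720*9.81*0.013=91.8 N; F_B(max)=rho*g*V=1000*9.81*0.013=127.5 N
(b) Floating fraction=rho_obj/rho=720/1000=0.720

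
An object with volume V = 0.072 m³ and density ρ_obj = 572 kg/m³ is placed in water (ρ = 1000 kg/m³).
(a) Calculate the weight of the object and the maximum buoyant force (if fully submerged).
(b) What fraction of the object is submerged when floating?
(a) W=rho_obj*g*V=572*9.81*0.072=404.0 N; F_B(max)=rho*g*V=1000*9.81*0.072=706.3 N
(b) Floating fraction=rho_obj/rho=572/1000=0.572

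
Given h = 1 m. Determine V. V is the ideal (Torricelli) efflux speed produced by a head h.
Formula: V = \sqrt{2 g h}
V = √(2·9.81·1) = 4.429 m/s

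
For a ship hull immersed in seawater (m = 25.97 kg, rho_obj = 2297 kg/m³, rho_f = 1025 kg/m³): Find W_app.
Formula: W_{app} = mg\left(1 - \frac{\rho_f}{\rho_{obj}}\right)
W_app = 25.97·9.81·(1 − 1025/2297) = 141.1 N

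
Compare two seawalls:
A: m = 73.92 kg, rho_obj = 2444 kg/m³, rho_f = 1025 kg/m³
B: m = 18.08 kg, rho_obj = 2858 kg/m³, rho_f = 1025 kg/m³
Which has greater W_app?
W_app(A) = 421 N, W_app(B) = 113.8 N. Answer: A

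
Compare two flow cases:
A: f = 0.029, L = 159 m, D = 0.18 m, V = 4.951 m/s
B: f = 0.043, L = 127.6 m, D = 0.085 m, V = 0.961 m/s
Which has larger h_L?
h_L(A) = 32 m, h_L(B) = 3.038 m. Answer: A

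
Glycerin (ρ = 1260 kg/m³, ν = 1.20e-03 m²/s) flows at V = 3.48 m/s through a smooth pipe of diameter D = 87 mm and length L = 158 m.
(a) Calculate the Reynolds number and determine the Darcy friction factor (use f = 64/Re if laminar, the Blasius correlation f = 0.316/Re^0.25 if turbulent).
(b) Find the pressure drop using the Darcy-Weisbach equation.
(a) Re = V·D/ν = 3.48·0.087/1.20e-03 = 252.3 → laminar (Re < 2300); f = 64/Re = 64/252.3 = 0.25367
(b) Darcy-Weisbach: ΔP = f·(L/D)·½ρV²/1000 = 0.25367·(158/0.087)·½·1260·3.48²/1000 = 3515 kPa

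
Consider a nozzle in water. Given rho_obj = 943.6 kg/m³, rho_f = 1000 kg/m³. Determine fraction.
Formula: f_{sub} = \frac{\rho_{obj}}{\rho_f}
fraction = 943.6/1000 = 0.9436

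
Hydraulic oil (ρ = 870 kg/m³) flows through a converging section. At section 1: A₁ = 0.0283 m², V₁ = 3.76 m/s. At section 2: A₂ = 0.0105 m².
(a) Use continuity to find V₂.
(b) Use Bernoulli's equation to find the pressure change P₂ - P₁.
(a) Continuity: A₁V₁=A₂V₂ -> V₂=A₁V₁/A₂=0.0283*3.76/0.0105=10.13 m/s
(b) Bernoulli: P₂-P₁=0.5*rho*(V₁^2-V₂^2)/1000=0.5*870*(3.76^2-10.13^2)/1000=-38.49 kPa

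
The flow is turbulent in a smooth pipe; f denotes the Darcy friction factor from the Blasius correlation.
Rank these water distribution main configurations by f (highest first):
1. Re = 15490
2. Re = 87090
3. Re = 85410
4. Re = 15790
Case 1: f = 0.02833
Case 2: f = 0.01839
Case 3: f = 0.01848
Case 4: f = 0.02819
Ranking (highest first): 1, 4, 3, 2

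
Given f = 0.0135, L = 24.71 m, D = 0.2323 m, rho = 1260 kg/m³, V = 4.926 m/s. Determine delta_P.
Formula: \Delta P = f \frac{L}{D} \frac{\rho V^2}{2}
delta_P = 0.0135·(24.71/0.2323)·0.5·1260·4.926²/1000 = 21.95 kPa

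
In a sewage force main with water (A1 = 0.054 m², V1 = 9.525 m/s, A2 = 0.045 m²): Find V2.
Formula: V_2 = \frac{A_1 V_1}{A_2}
V2 = 0.054·9.525/0.045 = 11.43 m/s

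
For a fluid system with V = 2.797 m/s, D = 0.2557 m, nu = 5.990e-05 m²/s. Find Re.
Formula: Re = \frac{V D}{\nu}
Re = 2.797·0.2557/5.990e-05 = 11940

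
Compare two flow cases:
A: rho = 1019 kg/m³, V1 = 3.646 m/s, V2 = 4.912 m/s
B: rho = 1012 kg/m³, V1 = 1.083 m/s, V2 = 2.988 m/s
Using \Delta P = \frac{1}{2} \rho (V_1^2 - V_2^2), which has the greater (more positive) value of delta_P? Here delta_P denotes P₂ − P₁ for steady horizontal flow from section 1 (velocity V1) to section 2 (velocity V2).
delta_P(A) = -5.52 kPa, delta_P(B) = -3.924 kPa. Answer: B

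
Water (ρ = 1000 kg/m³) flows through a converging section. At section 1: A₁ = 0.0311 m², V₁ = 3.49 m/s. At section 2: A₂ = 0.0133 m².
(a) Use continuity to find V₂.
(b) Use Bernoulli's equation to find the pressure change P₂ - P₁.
(a) Continuity: A₁V₁=A₂V₂ -> V₂=A₁V₁/A₂=0.0311*3.49/0.0133=8.16 m/s
(b) Bernoulli: P₂-P₁=0.5*rho*(V₁^2-V₂^2)/1000=0.5*1000*(3.49^2-8.16^2)/1000=-27.2 kPa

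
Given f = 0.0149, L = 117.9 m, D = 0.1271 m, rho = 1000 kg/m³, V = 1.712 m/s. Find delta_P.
Formula: \Delta P = f \frac{L}{D} \frac{\rho V^2}{2}
delta_P = 0.0149·(117.9/0.1271)·0.5·1000·1.712²/1000 = 20.25 kPa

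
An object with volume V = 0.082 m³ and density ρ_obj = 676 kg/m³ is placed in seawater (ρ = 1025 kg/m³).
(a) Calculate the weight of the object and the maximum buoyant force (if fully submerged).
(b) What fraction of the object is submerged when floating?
(a) W=rho_obj*g*V=676*9.81*0.082=543.8 N; F_B(max)=rho*g*V=1025*9.81*0.082=824.5 N
(b) Floating fraction=rho_obj/rho=676/1025=0.660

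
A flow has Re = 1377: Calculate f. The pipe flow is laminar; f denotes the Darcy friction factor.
Formula: f = \frac{64}{Re}
f = 64/1377 = 0.04648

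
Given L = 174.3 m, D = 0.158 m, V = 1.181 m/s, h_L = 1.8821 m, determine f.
Formula: h_L = f \frac{L}{D} \frac{V^2}{2g}
Substituting knowns: 1.8821 = f·(174.3/0.158)·1.181²/(2·9.81)
Solving for f: f = 1.8821·2·9.81/((174.3/0.158)·1.181²) = 0.024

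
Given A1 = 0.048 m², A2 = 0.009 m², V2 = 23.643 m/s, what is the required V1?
Formula: V_2 = \frac{A_1 V_1}{A_2}
Substituting knowns: 23.643 = 0.048·V1/0.009
Solving for V1: V1 = 23.643·0.009/0.048 = 4.433 m/s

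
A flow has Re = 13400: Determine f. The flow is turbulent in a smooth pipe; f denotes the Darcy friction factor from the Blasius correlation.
Formula: f = \frac{0.316}{Re^{0.25}}
f = 0.316/13400^0.25 = 0.02937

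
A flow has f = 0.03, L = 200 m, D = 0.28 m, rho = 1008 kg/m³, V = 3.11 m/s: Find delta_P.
Formula: \Delta P = f \frac{L}{D} \frac{\rho V^2}{2}
delta_P = 0.03·(200/0.28)·0.5·1008·3.11²/1000 = 104.5 kPa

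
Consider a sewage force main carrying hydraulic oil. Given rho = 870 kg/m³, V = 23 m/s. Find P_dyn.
Formula: P_{dyn} = \frac{1}{2} \rho V^2
P_dyn = 0.5·870·23²/1000 = 230.1 kPa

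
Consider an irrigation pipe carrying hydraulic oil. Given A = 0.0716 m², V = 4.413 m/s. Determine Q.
Formula: Q = A V
Q = 0.0716·4.413·1000 = 316 L/s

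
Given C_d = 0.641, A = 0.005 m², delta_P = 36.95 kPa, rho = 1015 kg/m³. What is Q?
Formula: Q = C_d A \sqrt{\frac{2 \Delta P}{\rho}}
Q = 0.641·0.005·√(2·(36.95·1000)/1015)·1000 = 27.35 L/s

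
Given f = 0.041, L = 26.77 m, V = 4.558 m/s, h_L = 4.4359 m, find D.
Formula: h_L = f \frac{L}{D} \frac{V^2}{2g}
Substituting knowns: 4.4359 = 0.041·(26.77/D)·4.558²/(2·9.81)
Solving for D: D = 0.041·26.77·4.558²/(2·9.81·4.4359) = 0.262 m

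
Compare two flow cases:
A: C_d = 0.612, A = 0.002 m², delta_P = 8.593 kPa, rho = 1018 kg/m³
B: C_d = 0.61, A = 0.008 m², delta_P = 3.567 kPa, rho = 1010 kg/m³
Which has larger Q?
Q(A) = 5.029 L/s, Q(B) = 12.97 L/s. Answer: B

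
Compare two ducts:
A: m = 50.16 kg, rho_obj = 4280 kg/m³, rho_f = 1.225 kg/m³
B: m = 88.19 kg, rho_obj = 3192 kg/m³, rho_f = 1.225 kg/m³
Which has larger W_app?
W_app(A) = 491.9 N, W_app(B) = 864.8 N. Answer: B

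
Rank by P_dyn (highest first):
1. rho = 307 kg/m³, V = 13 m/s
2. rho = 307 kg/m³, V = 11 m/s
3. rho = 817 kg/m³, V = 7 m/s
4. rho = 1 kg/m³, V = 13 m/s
Case 1: P_dyn = 25.94 kPa
Case 2: P_dyn = 18.57 kPa
Case 3: P_dyn = 20.02 kPa
Case 4: P_dyn = 0.0845 kPa
Ranking (highest first): 1, 3, 2, 4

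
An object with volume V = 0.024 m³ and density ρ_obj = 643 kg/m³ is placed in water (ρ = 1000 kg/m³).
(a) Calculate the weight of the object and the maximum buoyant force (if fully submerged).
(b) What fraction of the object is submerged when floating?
(a) W=rho_obj*g*V=643*9.81*0.024=151.4 N; F_B(max)=rho*g*V=1000*9.81*0.024=235.4 N
(b) Floating fraction=rho_obj/rho=643/1000=0.643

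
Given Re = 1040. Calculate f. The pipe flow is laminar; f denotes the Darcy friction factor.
Formula: f = \frac{64}{Re}
f = 64/1040 = 0.06154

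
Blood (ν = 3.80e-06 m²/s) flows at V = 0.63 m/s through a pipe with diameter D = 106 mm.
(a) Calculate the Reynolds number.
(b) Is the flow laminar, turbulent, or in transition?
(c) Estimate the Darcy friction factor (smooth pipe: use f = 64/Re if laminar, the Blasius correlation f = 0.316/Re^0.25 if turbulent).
(a) Re = V·D/ν = 0.63·0.106/3.80e-06 = 17574
(b) Flow regime: turbulent (Re > 4000)
(c) Friction factor: f = 0.316/Re^0.25 = 0.316/17574^0.25 = 0.02745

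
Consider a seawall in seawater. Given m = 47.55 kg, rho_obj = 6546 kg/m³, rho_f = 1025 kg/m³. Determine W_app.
Formula: W_{app} = mg\left(1 - \frac{\rho_f}{\rho_{obj}}\right)
W_app = 47.55·9.81·(1 − 1025/6546) = 393.4 N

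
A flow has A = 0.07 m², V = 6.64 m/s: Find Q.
Formula: Q = A V
Q = 0.07·6.64·1000 = 464.8 L/s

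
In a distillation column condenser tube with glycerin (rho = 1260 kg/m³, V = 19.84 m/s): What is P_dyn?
Formula: P_{dyn} = \frac{1}{2} \rho V^2
P_dyn = 0.5·1260·19.84²/1000 = 248 kPa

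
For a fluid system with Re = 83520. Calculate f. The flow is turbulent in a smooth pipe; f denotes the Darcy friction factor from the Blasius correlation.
Formula: f = \frac{0.316}{Re^{0.25}}
f = 0.316/83520^0.25 = 0.01859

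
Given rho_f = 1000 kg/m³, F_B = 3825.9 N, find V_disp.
Formula: F_B = \rho_f g V_{disp}
Substituting knowns: 3825.9 = 1000·9.81·V_disp
Solving for V_disp: V_disp = 3825.9/(1000·9.81) = 0.39 m³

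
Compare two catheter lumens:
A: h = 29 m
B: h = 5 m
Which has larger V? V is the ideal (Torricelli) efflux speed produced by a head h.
V(A) = 23.85 m/s, V(B) = 9.905 m/s. Answer: A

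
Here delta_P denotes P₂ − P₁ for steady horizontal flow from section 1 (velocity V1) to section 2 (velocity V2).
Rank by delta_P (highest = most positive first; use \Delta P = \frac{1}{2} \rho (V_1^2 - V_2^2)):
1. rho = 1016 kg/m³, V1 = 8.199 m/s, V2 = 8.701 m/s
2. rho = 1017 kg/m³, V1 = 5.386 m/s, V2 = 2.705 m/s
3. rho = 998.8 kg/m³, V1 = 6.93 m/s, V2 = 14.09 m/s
Case 1: delta_P = -4.31 kPa
Case 2: delta_P = 11.03 kPa
Case 3: delta_P = -75.16 kPa
Ranking (highest first): 2, 1, 3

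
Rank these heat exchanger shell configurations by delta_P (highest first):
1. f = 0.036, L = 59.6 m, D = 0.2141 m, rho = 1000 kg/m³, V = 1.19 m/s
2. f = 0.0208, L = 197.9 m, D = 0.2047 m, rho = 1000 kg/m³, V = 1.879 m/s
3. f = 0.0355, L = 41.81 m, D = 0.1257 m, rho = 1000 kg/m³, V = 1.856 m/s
Case 1: delta_P = 7.096 kPa
Case 2: delta_P = 35.5 kPa
Case 3: delta_P = 20.34 kPa
Ranking (highest first): 2, 3, 1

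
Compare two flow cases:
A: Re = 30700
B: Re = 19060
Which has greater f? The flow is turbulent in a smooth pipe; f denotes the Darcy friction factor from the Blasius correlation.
f(A) = 0.02387, f(B) = 0.02689. Answer: B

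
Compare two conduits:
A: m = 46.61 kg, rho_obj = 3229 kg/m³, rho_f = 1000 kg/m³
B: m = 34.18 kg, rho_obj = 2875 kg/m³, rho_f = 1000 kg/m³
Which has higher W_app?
W_app(A) = 315.6 N, W_app(B) = 218.7 N. Answer: A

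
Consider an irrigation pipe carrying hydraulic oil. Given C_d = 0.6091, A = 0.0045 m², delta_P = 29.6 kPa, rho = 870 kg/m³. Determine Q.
Formula: Q = C_d A \sqrt{\frac{2 \Delta P}{\rho}}
Q = 0.6091·0.0045·√(2·(29.6·1000)/870)·1000 = 22.61 L/s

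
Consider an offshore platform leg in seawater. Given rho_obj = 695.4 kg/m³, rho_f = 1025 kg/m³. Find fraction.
Formula: f_{sub} = \frac{\rho_{obj}}{\rho_f}
fraction = 695.4/1025 = 0.6784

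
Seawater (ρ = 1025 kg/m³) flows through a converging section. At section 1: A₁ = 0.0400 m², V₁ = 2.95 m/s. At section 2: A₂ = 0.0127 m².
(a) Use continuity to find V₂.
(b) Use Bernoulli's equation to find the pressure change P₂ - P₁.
(a) Continuity: A₁V₁=A₂V₂ -> V₂=A₁V₁/A₂=0.0400*2.95/0.0127=9.29 m/s
(b) Bernoulli: P₂-P₁=0.5*rho*(V₁^2-V₂^2)/1000=0.5*1025*(2.95^2-9.29^2)/1000=-39.77 kPa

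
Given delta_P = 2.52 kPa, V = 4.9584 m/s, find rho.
Formula: V = \sqrt{\frac{2 \Delta P}{\rho}}
Substituting knowns: 4.9584 = √(2·(2.52·1000)/rho)
Solving for rho: rho = 2·(2.52·1000)/4.9584² = 205 kg/m³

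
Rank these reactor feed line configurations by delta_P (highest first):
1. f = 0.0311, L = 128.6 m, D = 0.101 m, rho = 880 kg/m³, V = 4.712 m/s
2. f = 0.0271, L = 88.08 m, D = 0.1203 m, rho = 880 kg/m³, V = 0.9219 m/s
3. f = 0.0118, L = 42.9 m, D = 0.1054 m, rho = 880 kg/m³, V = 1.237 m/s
Case 1: delta_P = 386.9 kPa
Case 2: delta_P = 7.42 kPa
Case 3: delta_P = 3.234 kPa
Ranking (highest first): 1, 2, 3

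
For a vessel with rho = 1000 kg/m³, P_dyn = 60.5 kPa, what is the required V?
Formula: P_{dyn} = \frac{1}{2} \rho V^2
Substituting knowns: 60.5 = 0.5·1000·V²/1000
Solving for V: V = √(2·(60.5·1000)/1000) = 11 m/s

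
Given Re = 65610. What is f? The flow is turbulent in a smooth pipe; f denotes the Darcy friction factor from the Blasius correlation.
Formula: f = \frac{0.316}{Re^{0.25}}
f = 0.316/65610^0.25 = 0.01974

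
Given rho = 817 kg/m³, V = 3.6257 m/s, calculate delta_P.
Formula: V = \sqrt{\frac{2 \Delta P}{\rho}}
Substituting knowns: 3.6257 = √(2·(delta_P·1000)/817)
Solving for delta_P: delta_P = 3.6257²·817/2/1000 = 5.37 kPa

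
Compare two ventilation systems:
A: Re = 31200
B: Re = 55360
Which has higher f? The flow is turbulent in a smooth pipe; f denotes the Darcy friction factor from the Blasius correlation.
f(A) = 0.02378, f(B) = 0.0206. Answer: A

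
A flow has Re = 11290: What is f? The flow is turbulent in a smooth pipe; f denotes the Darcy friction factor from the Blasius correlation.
Formula: f = \frac{0.316}{Re^{0.25}}
f = 0.316/11290^0.25 = 0.03066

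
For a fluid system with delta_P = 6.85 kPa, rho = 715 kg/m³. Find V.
Formula: V = \sqrt{\frac{2 \Delta P}{\rho}}
V = √(2·(6.85·1000)/715) = 4.377 m/s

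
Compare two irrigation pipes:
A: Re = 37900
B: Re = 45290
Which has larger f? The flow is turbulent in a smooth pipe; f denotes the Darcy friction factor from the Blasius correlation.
f(A) = 0.02265, f(B) = 0.02166. Answer: A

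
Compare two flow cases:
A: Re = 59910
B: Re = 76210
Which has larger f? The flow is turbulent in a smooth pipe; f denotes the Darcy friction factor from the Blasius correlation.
f(A) = 0.0202, f(B) = 0.01902. Answer: A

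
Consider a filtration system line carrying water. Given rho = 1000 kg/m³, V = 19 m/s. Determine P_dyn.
Formula: P_{dyn} = \frac{1}{2} \rho V^2
P_dyn = 0.5·1000·19²/1000 = 180.5 kPa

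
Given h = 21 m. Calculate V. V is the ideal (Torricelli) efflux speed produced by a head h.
Formula: V = \sqrt{2 g h}
V = √(2·9.81·21) = 20.3 m/s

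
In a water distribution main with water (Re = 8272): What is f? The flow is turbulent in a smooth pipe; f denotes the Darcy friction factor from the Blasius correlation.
Formula: f = \frac{0.316}{Re^{0.25}}
f = 0.316/8272^0.25 = 0.03313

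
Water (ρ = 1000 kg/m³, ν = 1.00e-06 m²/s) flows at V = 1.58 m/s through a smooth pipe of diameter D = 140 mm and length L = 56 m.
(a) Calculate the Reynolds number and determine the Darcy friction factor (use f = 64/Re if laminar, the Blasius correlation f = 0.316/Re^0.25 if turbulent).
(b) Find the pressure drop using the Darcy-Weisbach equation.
(a) Re = V·D/ν = 1.58·0.14/1.00e-06 = 221200 → turbulent (Re > 4000); f = 0.316/Re^0.25 = 0.316/221200^0.25 = 0.014571 (Blasius is strictly valid for Re ≲ 1e5; used here as the smooth-pipe estimate the problem specifies)
(b) Darcy-Weisbach: ΔP = f·(L/D)·½ρV²/1000 = 0.014571·(56/0.140)·½·1000·1.58²/1000 = 7.275 kPa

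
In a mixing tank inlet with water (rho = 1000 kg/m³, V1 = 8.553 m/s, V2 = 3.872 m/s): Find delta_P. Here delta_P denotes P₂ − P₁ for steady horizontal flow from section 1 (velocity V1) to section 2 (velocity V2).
Formula: \Delta P = \frac{1}{2} \rho (V_1^2 - V_2^2)
delta_P = 0.5·1000·(8.553² − 3.872²)/1000 = 29.08 kPa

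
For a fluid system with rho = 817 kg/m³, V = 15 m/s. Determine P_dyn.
Formula: P_{dyn} = \frac{1}{2} \rho V^2
P_dyn = 0.5·817·15²/1000 = 91.91 kPa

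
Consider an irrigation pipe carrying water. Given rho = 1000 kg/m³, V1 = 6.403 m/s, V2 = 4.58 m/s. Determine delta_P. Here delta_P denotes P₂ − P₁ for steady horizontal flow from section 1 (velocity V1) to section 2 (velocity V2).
Formula: \Delta P = \frac{1}{2} \rho (V_1^2 - V_2^2)
delta_P = 0.5·1000·(6.403² − 4.58²)/1000 = 10.01 kPa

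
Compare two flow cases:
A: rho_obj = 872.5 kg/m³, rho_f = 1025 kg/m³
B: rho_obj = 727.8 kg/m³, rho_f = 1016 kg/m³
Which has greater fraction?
fraction(A) = 0.8512, fraction(B) = 0.7163. Answer: A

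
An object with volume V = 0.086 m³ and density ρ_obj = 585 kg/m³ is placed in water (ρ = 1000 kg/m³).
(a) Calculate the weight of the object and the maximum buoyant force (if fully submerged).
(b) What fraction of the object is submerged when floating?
(a) W=rho_obj*g*V=585*9.81*0.086=493.5 N; F_B(max)=rho*g*V=1000*9.81*0.086=843.7 N
(b) Floating fraction=rho_obj/rho=585/1000=0.585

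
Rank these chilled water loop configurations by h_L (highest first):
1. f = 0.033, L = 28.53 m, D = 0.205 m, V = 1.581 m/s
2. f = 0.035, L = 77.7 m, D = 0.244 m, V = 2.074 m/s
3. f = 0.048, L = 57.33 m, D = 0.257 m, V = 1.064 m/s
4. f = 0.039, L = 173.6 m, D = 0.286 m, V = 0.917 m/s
Case 1: h_L = 0.5851 m
Case 2: h_L = 2.444 m
Case 3: h_L = 0.6178 m
Case 4: h_L = 1.015 m
Ranking (highest first): 2, 4, 3, 1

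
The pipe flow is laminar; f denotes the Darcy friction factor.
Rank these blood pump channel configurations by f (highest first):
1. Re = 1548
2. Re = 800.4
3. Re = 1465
Case 1: f = 0.04134
Case 2: f = 0.07996
Case 3: f = 0.04369
Ranking (highest first): 2, 3, 1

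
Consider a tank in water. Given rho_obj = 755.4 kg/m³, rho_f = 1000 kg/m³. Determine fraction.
Formula: f_{sub} = \frac{\rho_{obj}}{\rho_f}
fraction = 755.4/1000 = 0.7554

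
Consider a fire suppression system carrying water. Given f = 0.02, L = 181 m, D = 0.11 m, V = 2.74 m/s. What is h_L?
Formula: h_L = f \frac{L}{D} \frac{V^2}{2g}
h_L = 0.02·(181/0.11)·2.74²/(2·9.81) = 12.59 m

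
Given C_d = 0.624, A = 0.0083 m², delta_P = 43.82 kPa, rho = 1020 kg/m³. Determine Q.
Formula: Q = C_d A \sqrt{\frac{2 \Delta P}{\rho}}
Q = 0.624·0.0083·√(2·(43.82·1000)/1020)·1000 = 48.01 L/s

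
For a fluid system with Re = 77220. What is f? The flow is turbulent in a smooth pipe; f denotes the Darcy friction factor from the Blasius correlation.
Formula: f = \frac{0.316}{Re^{0.25}}
f = 0.316/77220^0.25 = 0.01896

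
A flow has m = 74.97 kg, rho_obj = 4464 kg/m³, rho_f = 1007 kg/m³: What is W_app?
Formula: W_{app} = mg\left(1 - \frac{\rho_f}{\rho_{obj}}\right)
W_app = 74.97·9.81·(1 − 1007/4464) = 569.5 N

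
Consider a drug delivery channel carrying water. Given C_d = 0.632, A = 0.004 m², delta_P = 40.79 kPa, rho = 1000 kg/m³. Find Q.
Formula: Q = C_d A \sqrt{\frac{2 \Delta P}{\rho}}
Q = 0.632·0.004·√(2·(40.79·1000)/1000)·1000 = 22.83 L/s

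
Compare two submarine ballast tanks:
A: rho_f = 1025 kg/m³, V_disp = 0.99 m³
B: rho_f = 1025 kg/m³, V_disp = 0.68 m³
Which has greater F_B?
F_B(A) = 9955 N, F_B(B) = 6838 N. Answer: A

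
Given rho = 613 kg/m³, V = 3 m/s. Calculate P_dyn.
Formula: P_{dyn} = \frac{1}{2} \rho V^2
P_dyn = 0.5·613·3²/1000 = 2.759 kPa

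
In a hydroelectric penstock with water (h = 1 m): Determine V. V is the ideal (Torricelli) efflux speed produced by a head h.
Formula: V = \sqrt{2 g h}
V = √(2·9.81·1) = 4.429 m/s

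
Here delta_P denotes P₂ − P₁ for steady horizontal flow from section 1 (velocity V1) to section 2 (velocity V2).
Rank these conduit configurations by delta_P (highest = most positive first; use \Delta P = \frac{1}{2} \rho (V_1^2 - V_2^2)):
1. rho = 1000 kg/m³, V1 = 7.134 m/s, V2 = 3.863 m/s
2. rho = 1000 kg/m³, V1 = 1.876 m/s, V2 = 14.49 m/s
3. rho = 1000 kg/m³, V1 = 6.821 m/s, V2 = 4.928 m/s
Case 1: delta_P = 17.99 kPa
Case 2: delta_P = -103.2 kPa
Case 3: delta_P = 11.12 kPa
Ranking (highest first): 1, 3, 2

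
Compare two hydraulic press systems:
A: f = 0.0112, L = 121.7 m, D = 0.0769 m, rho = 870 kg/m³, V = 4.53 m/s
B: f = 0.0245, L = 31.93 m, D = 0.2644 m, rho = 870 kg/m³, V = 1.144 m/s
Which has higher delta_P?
delta_P(A) = 158.2 kPa, delta_P(B) = 1.684 kPa. Answer: A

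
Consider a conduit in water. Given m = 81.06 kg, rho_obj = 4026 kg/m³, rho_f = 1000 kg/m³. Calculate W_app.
Formula: W_{app} = mg\left(1 - \frac{\rho_f}{\rho_{obj}}\right)
W_app = 81.06·9.81·(1 − 1000/4026) = 597.7 N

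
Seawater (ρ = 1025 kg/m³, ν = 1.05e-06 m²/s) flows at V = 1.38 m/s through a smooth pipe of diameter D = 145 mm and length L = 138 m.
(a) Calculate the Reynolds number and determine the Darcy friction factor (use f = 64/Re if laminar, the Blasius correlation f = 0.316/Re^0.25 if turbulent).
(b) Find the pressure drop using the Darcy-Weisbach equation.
(a) Re = V·D/ν = 1.38·0.145/1.05e-06 = 190570 → turbulent (Re > 4000); f = 0.316/Re^0.25 = 0.316/190570^0.25 = 0.015124 (Blasius is strictly valid for Re ≲ 1e5; used here as the smooth-pipe estimate the problem specifies)
(b) Darcy-Weisbach: ΔP = f·(L/D)·½ρV²/1000 = 0.015124·(138/0.145)·½·1025·1.38²/1000 = 14.05 kPa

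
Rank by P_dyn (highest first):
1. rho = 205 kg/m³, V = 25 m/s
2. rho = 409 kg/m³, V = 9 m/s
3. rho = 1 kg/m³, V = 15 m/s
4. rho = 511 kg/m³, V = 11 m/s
Case 1: P_dyn = 64.06 kPa
Case 2: P_dyn = 16.56 kPa
Case 3: P_dyn = 0.1125 kPa
Case 4: P_dyn = 30.92 kPa
Ranking (highest first): 1, 4, 2, 3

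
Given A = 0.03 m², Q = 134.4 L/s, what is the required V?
Formula: Q = A V
Substituting knowns: 134.4 = 0.03·V·1000
Solving for V: V = (134.4/1000)/0.03 = 4.48 m/s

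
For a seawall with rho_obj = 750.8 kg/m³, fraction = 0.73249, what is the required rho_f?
Formula: f_{sub} = \frac{\rho_{obj}}{\rho_f}
Substituting knowns: 0.73249 = 750.8/rho_f
Solving for rho_f: rho_f = 750.8/0.73249 = 1025 kg/m³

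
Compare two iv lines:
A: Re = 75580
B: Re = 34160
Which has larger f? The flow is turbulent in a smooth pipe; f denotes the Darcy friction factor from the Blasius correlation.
f(A) = 0.01906, f(B) = 0.02324. Answer: B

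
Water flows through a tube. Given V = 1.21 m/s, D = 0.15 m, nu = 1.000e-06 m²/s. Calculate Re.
Formula: Re = \frac{V D}{\nu}
Re = 1.21·0.15/1.000e-06 = 181500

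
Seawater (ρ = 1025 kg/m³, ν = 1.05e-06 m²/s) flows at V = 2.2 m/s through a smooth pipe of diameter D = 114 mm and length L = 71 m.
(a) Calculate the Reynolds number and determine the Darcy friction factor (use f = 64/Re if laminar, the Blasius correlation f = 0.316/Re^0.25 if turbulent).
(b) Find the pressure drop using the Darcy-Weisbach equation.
(a) Re = V·D/ν = 2.2·0.114/1.05e-06 = 238860 → turbulent (Re > 4000); f = 0.316/Re^0.25 = 0.316/238860^0.25 = 0.014294 (Blasius is strictly valid for Re ≲ 1e5; used here as the smooth-pipe estimate the problem specifies)
(b) Darcy-Weisbach: ΔP = f·(L/D)·½ρV²/1000 = 0.014294·(71/0.114)·½·1025·2.2²/1000 = 22.08 kPa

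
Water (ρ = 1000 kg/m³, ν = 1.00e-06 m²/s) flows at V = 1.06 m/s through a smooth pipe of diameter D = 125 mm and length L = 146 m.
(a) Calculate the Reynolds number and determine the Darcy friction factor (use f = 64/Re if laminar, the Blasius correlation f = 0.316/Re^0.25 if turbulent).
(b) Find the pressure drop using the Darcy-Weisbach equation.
(a) Re = V·D/ν = 1.06·0.125/1.00e-06 = 132500 → turbulent (Re > 4000); f = 0.316/Re^0.25 = 0.316/132500^0.25 = 0.016563 (Blasius is strictly valid for Re ≲ 1e5; used here as the smooth-pipe estimate the problem specifies)
(b) Darcy-Weisbach: ΔP = f·(L/D)·½ρV²/1000 = 0.016563·(146/0.125)·½·1000·1.06²/1000 = 10.87 kPa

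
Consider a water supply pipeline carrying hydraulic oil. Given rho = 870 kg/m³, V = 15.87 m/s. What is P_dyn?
Formula: P_{dyn} = \frac{1}{2} \rho V^2
P_dyn = 0.5·870·15.87²/1000 = 109.6 kPa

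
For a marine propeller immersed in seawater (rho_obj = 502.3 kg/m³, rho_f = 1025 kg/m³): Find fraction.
Formula: f_{sub} = \frac{\rho_{obj}}{\rho_f}
fraction = 502.3/1025 = 0.49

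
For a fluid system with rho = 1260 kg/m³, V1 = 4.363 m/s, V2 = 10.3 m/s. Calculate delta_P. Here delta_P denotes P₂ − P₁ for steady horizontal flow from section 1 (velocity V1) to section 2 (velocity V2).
Formula: \Delta P = \frac{1}{2} \rho (V_1^2 - V_2^2)
delta_P = 0.5·1260·(4.363² − 10.3²)/1000 = -54.84 kPa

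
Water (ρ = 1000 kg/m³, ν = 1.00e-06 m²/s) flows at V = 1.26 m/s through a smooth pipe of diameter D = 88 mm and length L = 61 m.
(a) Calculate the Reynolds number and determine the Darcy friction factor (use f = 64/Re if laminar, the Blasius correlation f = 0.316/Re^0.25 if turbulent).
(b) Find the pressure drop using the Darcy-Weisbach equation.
(a) Re = V·D/ν = 1.26·0.088/1.00e-06 = 110880 → turbulent (Re > 4000); f = 0.316/Re^0.25 = 0.316/110880^0.25 = 0.017317 (Blasius is strictly valid for Re ≲ 1e5; used here as the smooth-pipe estimate the problem specifies)
(b) Darcy-Weisbach: ΔP = f·(L/D)·½ρV²/1000 = 0.017317·(61/0.088)·½·1000·1.26²/1000 = 9.529 kPa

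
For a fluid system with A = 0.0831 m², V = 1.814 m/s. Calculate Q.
Formula: Q = A V
Q = 0.0831·1.814·1000 = 150.7 L/s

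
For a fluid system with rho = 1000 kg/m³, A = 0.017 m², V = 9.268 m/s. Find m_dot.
Formula: \dot{m} = \rho A V
m_dot = 1000·0.017·9.268 = 157.6 kg/s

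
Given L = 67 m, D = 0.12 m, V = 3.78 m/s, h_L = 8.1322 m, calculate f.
Formula: h_L = f \frac{L}{D} \frac{V^2}{2g}
Substituting knowns: 8.1322 = f·(67/0.12)·3.78²/(2·9.81)
Solving for f: f = 8.1322·2·9.81/((67/0.12)·3.78²) = 0.02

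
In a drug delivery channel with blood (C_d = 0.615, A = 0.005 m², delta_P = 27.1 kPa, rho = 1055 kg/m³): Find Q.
Formula: Q = C_d A \sqrt{\frac{2 \Delta P}{\rho}}
Q = 0.615·0.005·√(2·(27.1·1000)/1055)·1000 = 22.04 L/s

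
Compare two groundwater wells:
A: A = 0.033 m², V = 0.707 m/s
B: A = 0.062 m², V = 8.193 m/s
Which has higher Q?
Q(A) = 23.33 L/s, Q(B) = 508 L/s. Answer: B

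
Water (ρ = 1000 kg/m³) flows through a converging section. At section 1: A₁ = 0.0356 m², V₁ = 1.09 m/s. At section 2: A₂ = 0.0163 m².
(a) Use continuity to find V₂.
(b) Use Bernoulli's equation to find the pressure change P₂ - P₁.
(a) Continuity: A₁V₁=A₂V₂ -> V₂=A₁V₁/A₂=0.0356*1.09/0.0163=2.38 m/s
(b) Bernoulli: P₂-P₁=0.5*rho*(V₁^2-V₂^2)/1000=0.5*1000*(1.09^2-2.38^2)/1000=-2.238 kPa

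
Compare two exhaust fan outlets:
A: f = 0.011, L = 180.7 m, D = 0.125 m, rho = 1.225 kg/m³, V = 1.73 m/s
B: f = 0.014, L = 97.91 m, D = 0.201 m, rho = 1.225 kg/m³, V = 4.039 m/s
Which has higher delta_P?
delta_P(A) = 0.02915 kPa, delta_P(B) = 0.06814 kPa. Answer: B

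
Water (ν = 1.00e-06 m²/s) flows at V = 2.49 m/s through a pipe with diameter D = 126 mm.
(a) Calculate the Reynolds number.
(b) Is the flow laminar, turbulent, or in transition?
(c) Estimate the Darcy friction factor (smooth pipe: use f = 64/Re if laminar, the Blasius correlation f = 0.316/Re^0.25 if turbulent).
(a) Re = V·D/ν = 2.49·0.126/1.00e-06 = 313740
(b) Flow regime: turbulent (Re > 4000)
(c) Friction factor: f = 0.316/Re^0.25 = 0.316/313740^0.25 = 0.01335 (Blasius is strictly valid for Re ≲ 1e5; used here as the smooth-pipe estimate the problem specifies)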